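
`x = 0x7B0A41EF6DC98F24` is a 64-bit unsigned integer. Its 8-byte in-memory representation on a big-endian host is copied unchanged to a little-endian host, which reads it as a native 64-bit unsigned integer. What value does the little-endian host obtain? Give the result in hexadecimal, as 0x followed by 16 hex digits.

0x248FC96DEF410A7B

Stored big-endian, the bytes at ascending addresses are 7B 0A 41 EF 6D C9 8F 24.
Read back as little-endian, the first byte is least significant, giving 0x248FC96DEF410A7B.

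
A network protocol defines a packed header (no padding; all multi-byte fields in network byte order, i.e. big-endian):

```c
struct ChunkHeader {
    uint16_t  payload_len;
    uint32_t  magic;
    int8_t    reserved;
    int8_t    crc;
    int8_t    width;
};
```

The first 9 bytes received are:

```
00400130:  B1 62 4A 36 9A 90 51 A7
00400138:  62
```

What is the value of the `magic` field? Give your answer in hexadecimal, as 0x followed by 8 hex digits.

`magic` follows `payload_len` (2 bytes), so it starts at byte offset 2 and occupies 4 bytes.
Bytes at offsets 2..5: 4A 36 9A 90.
In big-endian order the high byte comes first in memory.
The bytes are already most-significant first: 0x4A369A90.

0x4A369A90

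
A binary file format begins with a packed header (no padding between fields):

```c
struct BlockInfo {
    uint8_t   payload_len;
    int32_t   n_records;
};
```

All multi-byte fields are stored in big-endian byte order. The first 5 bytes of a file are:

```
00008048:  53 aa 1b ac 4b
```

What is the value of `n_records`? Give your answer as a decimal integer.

`n_records` follows `payload_len` (1 byte), so it starts at byte offset 1 and occupies 4 bytes.
Bytes at offsets 1..4: AA 1B AC 4B.
In big-endian order the high byte comes first in memory.
The bytes are already most-significant first: 0xAA1BAC4B.
Top bit is set, so as a signed 32-bit value this is 0xAA1BAC4B − 2^32 = -1441026997.

-1441026997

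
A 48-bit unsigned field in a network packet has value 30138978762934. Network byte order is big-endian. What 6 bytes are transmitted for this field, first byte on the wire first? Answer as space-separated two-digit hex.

30138978762934 in hexadecimal, padded to 48 bits, is 0x1B69471F80B6.
Split into bytes (most-significant first): 1B 69 47 1F 80 B6.
In big-endian order the high byte comes first in memory.
So the memory order matches the most-significant-first order: 1B 69 47 1F 80 B6.

1B 69 47 1F 80 B6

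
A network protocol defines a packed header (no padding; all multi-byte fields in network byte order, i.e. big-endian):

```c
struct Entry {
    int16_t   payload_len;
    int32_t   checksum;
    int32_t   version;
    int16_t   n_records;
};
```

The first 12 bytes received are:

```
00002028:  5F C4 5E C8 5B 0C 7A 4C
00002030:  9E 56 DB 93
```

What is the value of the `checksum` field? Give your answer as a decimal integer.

`checksum` follows `payload_len` (2 bytes), so it starts at byte offset 2 and occupies 4 bytes.
Bytes at offsets 2..5: 5E C8 5B 0C.
Big-endian stores the most-significant byte at the lowest address.
The bytes are already most-significant first: 0x5EC85B0C.
0x5EC85B0C = 1590188812.

1590188812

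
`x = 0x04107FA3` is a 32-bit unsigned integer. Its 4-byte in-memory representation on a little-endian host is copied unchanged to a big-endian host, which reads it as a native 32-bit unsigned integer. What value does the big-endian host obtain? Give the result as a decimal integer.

Stored little-endian, the bytes at ascending addresses are A3 7F 10 04.
Read back as big-endian, the last byte is least significant, giving 0xA37F1004.
0xA37F1004 = 2743013380.

2743013380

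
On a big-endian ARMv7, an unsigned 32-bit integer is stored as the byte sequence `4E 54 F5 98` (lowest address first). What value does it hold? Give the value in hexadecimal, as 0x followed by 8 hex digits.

In big-endian order the high byte comes first in memory.
The bytes are already most-significant first: 0x4E54F598.

0x4E54F598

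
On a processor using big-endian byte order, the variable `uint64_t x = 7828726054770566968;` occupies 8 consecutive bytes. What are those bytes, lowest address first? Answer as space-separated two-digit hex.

6C A5 38 DE 52 71 E7 38

7828726054770566968 in hexadecimal, padded to 64 bits, is 0x6CA538DE5271E738.
Split into bytes (most-significant first): 6C A5 38 DE 52 71 E7 38.
In big-endian order the high byte comes first in memory.
So the memory order matches the most-significant-first order: 6C A5 38 DE 52 71 E7 38.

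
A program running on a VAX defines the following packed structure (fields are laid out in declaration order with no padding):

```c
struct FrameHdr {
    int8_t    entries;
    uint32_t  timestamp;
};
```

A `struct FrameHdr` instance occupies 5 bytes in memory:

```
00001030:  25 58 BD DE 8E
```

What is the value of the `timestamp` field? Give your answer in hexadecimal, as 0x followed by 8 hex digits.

`timestamp` follows `entries` (1 byte), so it starts at byte offset 1 and occupies 4 bytes.
Bytes at offsets 1..4: 58 BD DE 8E.
In little-endian order the low byte comes first in memory.
Reassemble most-significant byte first: 8E DE BD 58 → 0x8EDEBD58.

0x8EDEBD58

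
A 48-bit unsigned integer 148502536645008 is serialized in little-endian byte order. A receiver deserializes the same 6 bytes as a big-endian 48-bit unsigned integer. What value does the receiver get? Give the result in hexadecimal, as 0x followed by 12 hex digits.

0x90E9F1F00F87

148502536645008 in 48-bit hexadecimal is 0x870FF0F1E990.
Stored little-endian, the bytes at ascending addresses are 90 E9 F1 F0 0F 87.
Read back as big-endian, the last byte is least significant, giving 0x90E9F1F00F87.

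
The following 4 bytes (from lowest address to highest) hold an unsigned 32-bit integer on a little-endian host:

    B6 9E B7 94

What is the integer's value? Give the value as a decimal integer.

Little-endian: lowest address holds the least-significant byte.
Reassemble most-significant byte first: 94 B7 9E B6 → 0x94B79EB6.
0x94B79EB6 = 2495061686.

2495061686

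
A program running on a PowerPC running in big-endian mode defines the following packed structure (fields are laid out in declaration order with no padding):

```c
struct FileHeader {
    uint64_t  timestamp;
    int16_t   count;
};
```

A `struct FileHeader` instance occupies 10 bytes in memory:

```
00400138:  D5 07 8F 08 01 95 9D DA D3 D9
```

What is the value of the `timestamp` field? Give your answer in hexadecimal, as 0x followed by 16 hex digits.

0xD5078F0801959DDA

`timestamp` is the first field, at byte offset 0, occupying 8 bytes.
Bytes at offsets 0..7: D5 07 8F 08 01 95 9D DA.
Big-endian: lowest address holds the most-significant byte.
The bytes are already most-significant first: 0xD5078F0801959DDA.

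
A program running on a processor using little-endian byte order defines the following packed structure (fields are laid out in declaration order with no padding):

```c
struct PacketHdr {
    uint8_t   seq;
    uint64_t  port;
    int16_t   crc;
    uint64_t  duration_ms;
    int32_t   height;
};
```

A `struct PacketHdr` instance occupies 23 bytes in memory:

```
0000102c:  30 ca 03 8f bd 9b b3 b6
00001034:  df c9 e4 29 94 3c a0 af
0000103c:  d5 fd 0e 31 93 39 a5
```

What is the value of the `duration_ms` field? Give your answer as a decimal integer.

1080254435923104809

`duration_ms` follows `seq` (1 B), `port` (8 B), `crc` (2 B), so it starts at offset 1 + 8 + 2 = 11 and occupies 8 bytes.
Bytes at offsets 11..18: 29 94 3C A0 AF D5 FD 0E.
In little-endian order the low byte comes first in memory.
Reassemble most-significant byte first: 0E FD D5 AF A0 3C 94 29 → 0x0EFDD5AFA03C9429.
0x0EFDD5AFA03C9429 = 1080254435923104809.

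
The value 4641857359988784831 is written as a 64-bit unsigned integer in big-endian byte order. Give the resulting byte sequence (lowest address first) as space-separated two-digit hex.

4641857359988784831 in hexadecimal, padded to 64 bits, is 0x406B30ACE029FEBF.
Split into bytes (most-significant first): 40 6B 30 AC E0 29 FE BF.
In big-endian order the high byte comes first in memory.
So the memory order matches the most-significant-first order: 40 6B 30 AC E0 29 FE BF.

40 6B 30 AC E0 29 FE BF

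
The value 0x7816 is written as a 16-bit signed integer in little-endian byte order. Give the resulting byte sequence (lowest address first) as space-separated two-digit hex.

Split into bytes (most-significant first): 78 16.
Little-endian stores the least-significant byte at the lowest address.
So at ascending addresses the bytes are 16 78.

16 78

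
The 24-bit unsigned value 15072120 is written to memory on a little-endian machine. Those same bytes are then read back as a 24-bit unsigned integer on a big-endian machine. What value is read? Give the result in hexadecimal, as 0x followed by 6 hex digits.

15072120 in 24-bit hexadecimal is 0xE5FB78.
Stored little-endian, the bytes at ascending addresses are 78 FB E5.
Read back as big-endian, the last byte is least significant, giving 0x78FBE5.

0x78FBE5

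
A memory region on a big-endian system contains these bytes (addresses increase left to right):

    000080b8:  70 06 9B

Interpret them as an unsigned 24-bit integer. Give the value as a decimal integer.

7341723

Big-endian: lowest address holds the most-significant byte.
The bytes are already most-significant first: 0x70069B.
0x70069B = 7341723.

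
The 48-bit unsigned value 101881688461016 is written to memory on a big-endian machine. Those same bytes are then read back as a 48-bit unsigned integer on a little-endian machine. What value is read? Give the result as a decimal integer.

101881688461016 in 48-bit hexadecimal is 0x5CA92DD98ED8.
Stored big-endian, the bytes at ascending addresses are 5C A9 2D D9 8E D8.
Read back as little-endian, the first byte is least significant, giving 0xD88ED92DA95C.
0xD88ED92DA95C = 238108040603996.

238108040603996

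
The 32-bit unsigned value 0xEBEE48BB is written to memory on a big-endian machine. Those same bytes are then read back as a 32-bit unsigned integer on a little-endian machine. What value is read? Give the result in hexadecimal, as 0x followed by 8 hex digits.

0xBB48EEEB

Stored big-endian, the bytes at ascending addresses are EB EE 48 BB.
Read back as little-endian, the first byte is least significant, giving 0xBB48EEEB.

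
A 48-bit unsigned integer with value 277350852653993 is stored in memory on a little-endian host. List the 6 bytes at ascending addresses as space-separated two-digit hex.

277350852653993 in hexadecimal, padded to 48 bits, is 0xFC3FC70CF3A9.
Split into bytes (most-significant first): FC 3F C7 0C F3 A9.
In little-endian order the low byte comes first in memory.
So at ascending addresses the bytes are A9 F3 0C C7 3F FC.

A9 F3 0C C7 3F FC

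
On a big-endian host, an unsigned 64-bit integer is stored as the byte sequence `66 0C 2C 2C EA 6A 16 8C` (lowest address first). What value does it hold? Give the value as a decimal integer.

Big-endian: lowest address holds the most-significant byte.
The bytes are already most-significant first: 0x660C2C2CEA6A168C.
0x660C2C2CEA6A168C = 7353300863012181644.

7353300863012181644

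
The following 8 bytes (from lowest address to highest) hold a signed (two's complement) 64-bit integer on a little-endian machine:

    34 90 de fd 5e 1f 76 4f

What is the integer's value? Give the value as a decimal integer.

5725798469094772788

Little-endian stores the least-significant byte at the lowest address.
Reassemble most-significant byte first: 4F 76 1F 5E FD DE 90 34 → 0x4F761F5EFDDE9034.
0x4F761F5EFDDE9034 = 5725798469094772788.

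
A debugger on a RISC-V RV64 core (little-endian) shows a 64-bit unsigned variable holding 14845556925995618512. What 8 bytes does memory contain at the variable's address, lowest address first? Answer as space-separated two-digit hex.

14845556925995618512 in hexadecimal, padded to 64 bits, is 0xCE06035E7ACF10D0.
Split into bytes (most-significant first): CE 06 03 5E 7A CF 10 D0.
Little-endian: lowest address holds the least-significant byte.
So at ascending addresses the bytes are D0 10 CF 7A 5E 03 06 CE.

D0 10 CF 7A 5E 03 06 CE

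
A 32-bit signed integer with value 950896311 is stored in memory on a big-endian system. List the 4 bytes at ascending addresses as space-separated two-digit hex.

38 AD 86 B7

950896311 in hexadecimal, padded to 32 bits, is 0x38AD86B7.
Split into bytes (most-significant first): 38 AD 86 B7.
Big-endian: lowest address holds the most-significant byte.
So the memory order matches the most-significant-first order: 38 AD 86 B7.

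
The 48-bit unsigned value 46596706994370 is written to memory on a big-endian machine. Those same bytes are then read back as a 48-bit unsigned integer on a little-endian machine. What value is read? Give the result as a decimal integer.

213340339331370

46596706994370 in 48-bit hexadecimal is 0x2A61242B08C2.
Stored big-endian, the bytes at ascending addresses are 2A 61 24 2B 08 C2.
Read back as little-endian, the first byte is least significant, giving 0xC2082B24612A.
0xC2082B24612A = 213340339331370.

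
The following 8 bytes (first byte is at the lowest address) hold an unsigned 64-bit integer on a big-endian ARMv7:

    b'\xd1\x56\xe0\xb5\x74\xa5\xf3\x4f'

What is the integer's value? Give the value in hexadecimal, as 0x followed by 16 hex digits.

Big-endian: lowest address holds the most-significant byte.
The bytes are already most-significant first: 0xD156E0B574A5F34F.

0xD156E0B574A5F34F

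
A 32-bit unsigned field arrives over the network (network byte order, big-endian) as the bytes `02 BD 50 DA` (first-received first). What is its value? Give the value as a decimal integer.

Big-endian: lowest address holds the most-significant byte.
The bytes are already most-significant first: 0x02BD50DA.
0x02BD50DA = 45961434.

45961434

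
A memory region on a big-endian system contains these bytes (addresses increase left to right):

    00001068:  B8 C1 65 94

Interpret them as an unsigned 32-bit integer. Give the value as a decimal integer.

Big-endian: lowest address holds the most-significant byte.
The bytes are already most-significant first: 0xB8C16594.
0xB8C16594 = 3099682196.

3099682196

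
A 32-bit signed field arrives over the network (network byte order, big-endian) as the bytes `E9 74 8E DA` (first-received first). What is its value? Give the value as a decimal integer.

Big-endian stores the most-significant byte at the lowest address.
The bytes are already most-significant first: 0xE9748EDA.
Top bit is set, so as a signed 32-bit value this is 0xE9748EDA − 2^32 = -378237222.

-378237222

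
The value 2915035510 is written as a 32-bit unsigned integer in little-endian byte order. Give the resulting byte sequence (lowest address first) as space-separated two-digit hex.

2915035510 in hexadecimal, padded to 32 bits, is 0xADBFE976.
Split into bytes (most-significant first): AD BF E9 76.
Little-endian: lowest address holds the least-significant byte.
So at ascending addresses the bytes are 76 E9 BF AD.

76 E9 BF AD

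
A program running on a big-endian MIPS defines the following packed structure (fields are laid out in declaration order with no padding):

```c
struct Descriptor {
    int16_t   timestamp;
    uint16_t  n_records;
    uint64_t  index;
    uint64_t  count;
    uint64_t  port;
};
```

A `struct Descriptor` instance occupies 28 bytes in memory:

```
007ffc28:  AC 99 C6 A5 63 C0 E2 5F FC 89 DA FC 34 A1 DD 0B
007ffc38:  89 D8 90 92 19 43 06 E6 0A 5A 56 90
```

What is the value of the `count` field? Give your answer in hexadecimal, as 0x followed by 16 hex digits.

`count` follows `timestamp` (2 B), `n_records` (2 B), `index` (8 B), so it starts at offset 2 + 2 + 8 = 12 and occupies 8 bytes.
Bytes at offsets 12..19: 34 A1 DD 0B 89 D8 90 92.
Big-endian: lowest address holds the most-significant byte.
The bytes are already most-significant first: 0x34A1DD0B89D89092.

0x34A1DD0B89D89092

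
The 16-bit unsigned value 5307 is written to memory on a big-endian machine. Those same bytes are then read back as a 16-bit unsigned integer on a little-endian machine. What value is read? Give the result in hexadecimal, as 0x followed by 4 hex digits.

0xBB14

5307 in 16-bit hexadecimal is 0x14BB.
Stored big-endian, the bytes at ascending addresses are 14 BB.
Read back as little-endian, the first byte is least significant, giving 0xBB14.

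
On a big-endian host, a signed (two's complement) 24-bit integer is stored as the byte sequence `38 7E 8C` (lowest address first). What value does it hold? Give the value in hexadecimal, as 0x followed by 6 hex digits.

0x387E8C

Big-endian stores the most-significant byte at the lowest address.
The bytes are already most-significant first: 0x387E8C.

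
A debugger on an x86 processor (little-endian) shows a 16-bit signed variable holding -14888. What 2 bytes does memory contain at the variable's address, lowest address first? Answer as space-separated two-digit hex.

Two's complement of -14888 in 16 bits: 14888 = 0x3A28; invert → 0xC5D7; add 1 → 0xC5D8.
Split into bytes (most-significant first): C5 D8.
Little-endian stores the least-significant byte at the lowest address.
So at ascending addresses the bytes are D8 C5.

D8 C5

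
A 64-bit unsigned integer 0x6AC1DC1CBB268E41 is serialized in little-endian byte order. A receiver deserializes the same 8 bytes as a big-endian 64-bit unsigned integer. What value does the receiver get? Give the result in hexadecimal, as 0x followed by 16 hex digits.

Stored little-endian, the bytes at ascending addresses are 41 8E 26 BB 1C DC C1 6A.
Read back as big-endian, the last byte is least significant, giving 0x418E26BB1CDCC16A.

0x418E26BB1CDCC16A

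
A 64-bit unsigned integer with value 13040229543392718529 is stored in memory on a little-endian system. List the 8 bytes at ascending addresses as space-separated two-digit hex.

C1 2E 7A FB AD 33 F8 B4

13040229543392718529 in hexadecimal, padded to 64 bits, is 0xB4F833ADFB7A2EC1.
Split into bytes (most-significant first): B4 F8 33 AD FB 7A 2E C1.
In little-endian order the low byte comes first in memory.
So at ascending addresses the bytes are C1 2E 7A FB AD 33 F8 B4.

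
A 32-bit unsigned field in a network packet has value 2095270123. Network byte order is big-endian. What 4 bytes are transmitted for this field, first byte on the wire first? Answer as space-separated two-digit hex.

7C E3 48 EB

2095270123 in hexadecimal, padded to 32 bits, is 0x7CE348EB.
Split into bytes (most-significant first): 7C E3 48 EB.
In big-endian order the high byte comes first in memory.
So the memory order matches the most-significant-first order: 7C E3 48 EB.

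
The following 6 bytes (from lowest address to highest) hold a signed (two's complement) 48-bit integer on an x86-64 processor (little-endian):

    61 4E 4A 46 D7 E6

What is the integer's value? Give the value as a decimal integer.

Little-endian: lowest address holds the least-significant byte.
Reassemble most-significant byte first: E6 D7 46 4A 4E 61 → 0xE6D7464A4E61.
Top bit is set, so as a signed 48-bit value this is 0xE6D7464A4E61 − 2^48 = -27662705078687.

-27662705078687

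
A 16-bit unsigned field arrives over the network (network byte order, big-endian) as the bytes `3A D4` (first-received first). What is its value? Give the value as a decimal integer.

15060

Big-endian stores the most-significant byte at the lowest address.
The bytes are already most-significant first: 0x3AD4.
0x3AD4 = 15060.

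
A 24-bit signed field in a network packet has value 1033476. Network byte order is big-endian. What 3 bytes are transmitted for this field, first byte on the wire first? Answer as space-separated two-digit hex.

0F C5 04

1033476 in hexadecimal, padded to 24 bits, is 0x0FC504.
Split into bytes (most-significant first): 0F C5 04.
Big-endian stores the most-significant byte at the lowest address.
So the memory order matches the most-significant-first order: 0F C5 04.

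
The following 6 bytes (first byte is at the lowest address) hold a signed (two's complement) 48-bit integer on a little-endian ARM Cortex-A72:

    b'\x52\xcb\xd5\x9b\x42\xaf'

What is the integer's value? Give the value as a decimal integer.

In little-endian order the low byte comes first in memory.
Reassemble most-significant byte first: AF 42 9B D5 CB 52 → 0xAF429BD5CB52.
Top bit is set, so as a signed 48-bit value this is 0xAF429BD5CB52 − 2^48 = -88774359528622.

-88774359528622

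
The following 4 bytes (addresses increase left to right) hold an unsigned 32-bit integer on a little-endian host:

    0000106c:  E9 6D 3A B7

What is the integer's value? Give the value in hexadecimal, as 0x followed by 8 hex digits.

0xB73A6DE9

Little-endian: lowest address holds the least-significant byte.
Reassemble most-significant byte first: B7 3A 6D E9 → 0xB73A6DE9.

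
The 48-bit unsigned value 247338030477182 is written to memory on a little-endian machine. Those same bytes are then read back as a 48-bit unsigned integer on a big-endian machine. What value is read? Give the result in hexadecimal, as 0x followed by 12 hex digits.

0x7E2F72DFF3E0

247338030477182 in 48-bit hexadecimal is 0xE0F3DF722F7E.
Stored little-endian, the bytes at ascending addresses are 7E 2F 72 DF F3 E0.
Read back as big-endian, the last byte is least significant, giving 0x7E2F72DFF3E0.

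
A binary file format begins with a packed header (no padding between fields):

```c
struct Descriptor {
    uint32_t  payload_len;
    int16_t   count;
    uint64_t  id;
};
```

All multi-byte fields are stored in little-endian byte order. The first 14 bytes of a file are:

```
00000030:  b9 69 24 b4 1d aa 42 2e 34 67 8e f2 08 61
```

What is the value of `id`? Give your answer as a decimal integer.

`id` follows `payload_len` (4 B), `count` (2 B), so it starts at offset 4 + 2 = 6 and occupies 8 bytes.
Bytes at offsets 6..13: 42 2E 34 67 8E F2 08 61.
In little-endian order the low byte comes first in memory.
Reassemble most-significant byte first: 61 08 F2 8E 67 34 2E 42 → 0x6108F28E67342E42.
0x6108F28E67342E42 = 6992105114923445826.

6992105114923445826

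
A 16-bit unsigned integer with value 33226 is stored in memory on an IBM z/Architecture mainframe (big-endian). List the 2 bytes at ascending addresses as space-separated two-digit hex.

81 CA

33226 in hexadecimal, padded to 16 bits, is 0x81CA.
Split into bytes (most-significant first): 81 CA.
Big-endian: lowest address holds the most-significant byte.
So the memory order matches the most-significant-first order: 81 CA.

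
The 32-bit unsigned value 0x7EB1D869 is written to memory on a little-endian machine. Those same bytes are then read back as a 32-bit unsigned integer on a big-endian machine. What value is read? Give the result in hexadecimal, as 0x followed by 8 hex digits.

Stored little-endian, the bytes at ascending addresses are 69 D8 B1 7E.
Read back as big-endian, the last byte is least significant, giving 0x69D8B17E.

0x69D8B17E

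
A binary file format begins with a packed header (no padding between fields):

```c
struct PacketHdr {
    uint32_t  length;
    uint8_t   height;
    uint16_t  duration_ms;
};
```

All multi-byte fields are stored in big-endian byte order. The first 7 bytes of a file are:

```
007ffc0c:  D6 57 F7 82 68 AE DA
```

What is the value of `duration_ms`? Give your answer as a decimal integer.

`duration_ms` follows `length` (4 B), `height` (1 B), so it starts at offset 4 + 1 = 5 and occupies 2 bytes.
Bytes at offsets 5..6: AE DA.
Big-endian stores the most-significant byte at the lowest address.
The bytes are already most-significant first: 0xAEDA.
0xAEDA = 44762.

44762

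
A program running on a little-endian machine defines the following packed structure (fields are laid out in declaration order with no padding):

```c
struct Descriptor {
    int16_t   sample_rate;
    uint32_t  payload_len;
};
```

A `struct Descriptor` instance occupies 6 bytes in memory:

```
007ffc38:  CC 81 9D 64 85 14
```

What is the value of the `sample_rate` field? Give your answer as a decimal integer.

-32308

`sample_rate` is the first field, at byte offset 0, occupying 2 bytes.
Bytes at offsets 0..1: CC 81.
Little-endian: lowest address holds the least-significant byte.
Reassemble most-significant byte first: 81 CC → 0x81CC.
Top bit is set, so as a signed 16-bit value this is 0x81CC − 2^16 = -32308.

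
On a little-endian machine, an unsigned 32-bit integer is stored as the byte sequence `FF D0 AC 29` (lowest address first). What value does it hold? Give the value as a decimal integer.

In little-endian order the low byte comes first in memory.
Reassemble most-significant byte first: 29 AC D0 FF → 0x29ACD0FF.
0x29ACD0FF = 699191551.

699191551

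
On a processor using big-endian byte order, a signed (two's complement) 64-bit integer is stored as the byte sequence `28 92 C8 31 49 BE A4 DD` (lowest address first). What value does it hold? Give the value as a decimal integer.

In big-endian order the high byte comes first in memory.
The bytes are already most-significant first: 0x2892C83149BEA4DD.
0x2892C83149BEA4DD = 2923619222133056733.

2923619222133056733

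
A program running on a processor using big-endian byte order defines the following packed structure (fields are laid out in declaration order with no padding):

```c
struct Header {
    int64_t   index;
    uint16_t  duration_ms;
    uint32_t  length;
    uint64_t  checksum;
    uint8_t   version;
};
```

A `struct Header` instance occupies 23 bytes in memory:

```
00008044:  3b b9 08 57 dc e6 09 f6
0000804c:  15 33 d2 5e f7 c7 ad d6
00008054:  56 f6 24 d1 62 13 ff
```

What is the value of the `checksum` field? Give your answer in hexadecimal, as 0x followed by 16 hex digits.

`checksum` follows `index` (8 B), `duration_ms` (2 B), `length` (4 B), so it starts at offset 8 + 2 + 4 = 14 and occupies 8 bytes.
Bytes at offsets 14..21: AD D6 56 F6 24 D1 62 13.
Big-endian stores the most-significant byte at the lowest address.
The bytes are already most-significant first: 0xADD656F624D16213.

0xADD656F624D16213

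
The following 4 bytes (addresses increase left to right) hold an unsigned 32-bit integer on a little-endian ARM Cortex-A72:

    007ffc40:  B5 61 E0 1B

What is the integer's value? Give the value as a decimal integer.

Little-endian stores the least-significant byte at the lowest address.
Reassemble most-significant byte first: 1B E0 61 B5 → 0x1BE061B5.
0x1BE061B5 = 467689909.

467689909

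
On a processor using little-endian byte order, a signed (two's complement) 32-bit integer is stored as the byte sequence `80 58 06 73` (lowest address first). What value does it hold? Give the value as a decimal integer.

1929795712

Little-endian: lowest address holds the least-significant byte.
Reassemble most-significant byte first: 73 06 58 80 → 0x73065880.
0x73065880 = 1929795712.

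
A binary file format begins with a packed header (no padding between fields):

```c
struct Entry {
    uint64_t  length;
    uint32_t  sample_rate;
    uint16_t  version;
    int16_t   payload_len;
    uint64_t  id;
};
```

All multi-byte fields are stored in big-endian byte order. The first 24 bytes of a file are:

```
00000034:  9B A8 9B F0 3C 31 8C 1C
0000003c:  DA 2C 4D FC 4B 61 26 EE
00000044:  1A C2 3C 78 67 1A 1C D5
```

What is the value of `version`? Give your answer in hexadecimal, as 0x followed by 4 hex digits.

0x4B61

`version` follows `length` (8 B), `sample_rate` (4 B), so it starts at offset 8 + 4 = 12 and occupies 2 bytes.
Bytes at offsets 12..13: 4B 61.
Big-endian stores the most-significant byte at the lowest address.
The bytes are already most-significant first: 0x4B61.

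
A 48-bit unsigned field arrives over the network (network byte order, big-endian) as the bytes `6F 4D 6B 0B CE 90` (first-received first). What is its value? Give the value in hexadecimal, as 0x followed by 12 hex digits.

0x6F4D6B0BCE90

Big-endian stores the most-significant byte at the lowest address.
The bytes are already most-significant first: 0x6F4D6B0BCE90.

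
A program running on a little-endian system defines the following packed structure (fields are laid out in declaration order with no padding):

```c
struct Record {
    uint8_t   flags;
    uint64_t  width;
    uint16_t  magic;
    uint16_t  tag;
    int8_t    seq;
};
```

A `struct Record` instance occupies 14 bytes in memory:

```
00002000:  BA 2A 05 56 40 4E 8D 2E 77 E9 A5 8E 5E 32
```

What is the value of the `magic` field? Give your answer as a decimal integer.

42473

`magic` follows `flags` (1 B), `width` (8 B), so it starts at offset 1 + 8 = 9 and occupies 2 bytes.
Bytes at offsets 9..10: E9 A5.
In little-endian order the low byte comes first in memory.
Reassemble most-significant byte first: A5 E9 → 0xA5E9.
0xA5E9 = 42473.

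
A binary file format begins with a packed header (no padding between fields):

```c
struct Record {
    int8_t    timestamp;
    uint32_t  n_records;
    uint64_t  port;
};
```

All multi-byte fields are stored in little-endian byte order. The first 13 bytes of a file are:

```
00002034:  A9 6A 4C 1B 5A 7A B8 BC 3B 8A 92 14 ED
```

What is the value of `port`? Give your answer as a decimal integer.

17083440408928499834

`port` follows `timestamp` (1 B), `n_records` (4 B), so it starts at offset 1 + 4 = 5 and occupies 8 bytes.
Bytes at offsets 5..12: 7A B8 BC 3B 8A 92 14 ED.
In little-endian order the low byte comes first in memory.
Reassemble most-significant byte first: ED 14 92 8A 3B BC B8 7A → 0xED14928A3BBCB87A.
0xED14928A3BBCB87A = 17083440408928499834.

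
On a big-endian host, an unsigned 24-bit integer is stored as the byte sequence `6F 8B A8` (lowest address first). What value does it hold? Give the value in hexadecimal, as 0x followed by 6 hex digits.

Big-endian: lowest address holds the most-significant byte.
The bytes are already most-significant first: 0x6F8BA8.

0x6F8BA8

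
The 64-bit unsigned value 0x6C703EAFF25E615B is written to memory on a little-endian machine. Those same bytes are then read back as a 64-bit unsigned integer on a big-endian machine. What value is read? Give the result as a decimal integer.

6584648526607577196

Stored little-endian, the bytes at ascending addresses are 5B 61 5E F2 AF 3E 70 6C.
Read back as big-endian, the last byte is least significant, giving 0x5B615EF2AF3E706C.
0x5B615EF2AF3E706C = 6584648526607577196.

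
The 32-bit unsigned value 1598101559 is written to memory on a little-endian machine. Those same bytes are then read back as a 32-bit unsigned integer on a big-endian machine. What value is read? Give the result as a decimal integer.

924336479

1598101559 in 32-bit hexadecimal is 0x5F411837.
Stored little-endian, the bytes at ascending addresses are 37 18 41 5F.
Read back as big-endian, the last byte is least significant, giving 0x3718415F.
0x3718415F = 924336479.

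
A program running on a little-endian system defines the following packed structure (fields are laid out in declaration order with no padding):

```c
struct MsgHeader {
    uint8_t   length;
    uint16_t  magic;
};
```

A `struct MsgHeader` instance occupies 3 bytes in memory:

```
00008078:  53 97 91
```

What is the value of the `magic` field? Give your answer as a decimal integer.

37271

`magic` follows `length` (1 byte), so it starts at byte offset 1 and occupies 2 bytes.
Bytes at offsets 1..2: 97 91.
Little-endian: lowest address holds the least-significant byte.
Reassemble most-significant byte first: 91 97 → 0x9197.
0x9197 = 37271.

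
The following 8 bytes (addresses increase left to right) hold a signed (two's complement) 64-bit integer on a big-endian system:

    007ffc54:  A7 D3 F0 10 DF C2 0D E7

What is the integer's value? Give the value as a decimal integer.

Big-endian: lowest address holds the most-significant byte.
The bytes are already most-significant first: 0xA7D3F010DFC20DE7.
Top bit is set, so as a signed 64-bit value this is 0xA7D3F010DFC20DE7 − 2^64 = -6353470694025458201.

-6353470694025458201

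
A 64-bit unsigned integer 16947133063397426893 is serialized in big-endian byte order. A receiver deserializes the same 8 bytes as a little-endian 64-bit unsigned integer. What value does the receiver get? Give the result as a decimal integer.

16947133063397426893 in 64-bit hexadecimal is 0xEB304FBB3D14C6CD.
Stored big-endian, the bytes at ascending addresses are EB 30 4F BB 3D 14 C6 CD.
Read back as little-endian, the first byte is least significant, giving 0xCDC6143DBB4F30EB.
0xCDC6143DBB4F30EB = 14827561078532026603.

14827561078532026603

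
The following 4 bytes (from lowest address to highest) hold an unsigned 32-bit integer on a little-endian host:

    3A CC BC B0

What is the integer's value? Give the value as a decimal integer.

Little-endian: lowest address holds the least-significant byte.
Reassemble most-significant byte first: B0 BC CC 3A → 0xB0BCCC3A.
0xB0BCCC3A = 2965163066.

2965163066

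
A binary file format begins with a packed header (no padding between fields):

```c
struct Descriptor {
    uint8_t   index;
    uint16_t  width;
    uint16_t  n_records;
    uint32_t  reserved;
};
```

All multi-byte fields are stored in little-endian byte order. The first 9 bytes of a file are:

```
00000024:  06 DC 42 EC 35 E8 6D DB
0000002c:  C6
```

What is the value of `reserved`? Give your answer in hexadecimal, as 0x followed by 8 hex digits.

`reserved` follows `index` (1 B), `width` (2 B), `n_records` (2 B), so it starts at offset 1 + 2 + 2 = 5 and occupies 4 bytes.
Bytes at offsets 5..8: E8 6D DB C6.
In little-endian order the low byte comes first in memory.
Reassemble most-significant byte first: C6 DB 6D E8 → 0xC6DB6DE8.

0xC6DB6DE8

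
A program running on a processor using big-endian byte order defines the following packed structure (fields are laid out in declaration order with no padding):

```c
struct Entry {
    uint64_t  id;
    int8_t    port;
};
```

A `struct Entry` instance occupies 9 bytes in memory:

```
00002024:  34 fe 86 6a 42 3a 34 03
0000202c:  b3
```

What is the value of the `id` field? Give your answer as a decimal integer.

`id` is the first field, at byte offset 0, occupying 8 bytes.
Bytes at offsets 0..7: 34 FE 86 6A 42 3A 34 03.
In big-endian order the high byte comes first in memory.
The bytes are already most-significant first: 0x34FE866A423A3403.
0x34FE866A423A3403 = 3818637324992525315.

3818637324992525315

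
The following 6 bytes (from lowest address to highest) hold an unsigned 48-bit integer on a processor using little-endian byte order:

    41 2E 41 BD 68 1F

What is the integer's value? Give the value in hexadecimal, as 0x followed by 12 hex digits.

Little-endian: lowest address holds the least-significant byte.
Reassemble most-significant byte first: 1F 68 BD 41 2E 41 → 0x1F68BD412E41.

0x1F68BD412E41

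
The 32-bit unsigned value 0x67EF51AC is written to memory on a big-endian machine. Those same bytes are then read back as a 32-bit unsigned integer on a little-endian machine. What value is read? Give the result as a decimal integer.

Stored big-endian, the bytes at ascending addresses are 67 EF 51 AC.
Read back as little-endian, the first byte is least significant, giving 0xAC51EF67.
0xAC51EF67 = 2891050855.

2891050855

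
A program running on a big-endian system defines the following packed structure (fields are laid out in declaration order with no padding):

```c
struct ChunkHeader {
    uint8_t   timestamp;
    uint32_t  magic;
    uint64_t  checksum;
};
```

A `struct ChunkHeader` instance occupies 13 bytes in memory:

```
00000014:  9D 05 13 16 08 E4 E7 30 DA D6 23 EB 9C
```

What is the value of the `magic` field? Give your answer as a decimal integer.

85136904

`magic` follows `timestamp` (1 byte), so it starts at byte offset 1 and occupies 4 bytes.
Bytes at offsets 1..4: 05 13 16 08.
Big-endian stores the most-significant byte at the lowest address.
The bytes are already most-significant first: 0x05131608.
0x05131608 = 85136904.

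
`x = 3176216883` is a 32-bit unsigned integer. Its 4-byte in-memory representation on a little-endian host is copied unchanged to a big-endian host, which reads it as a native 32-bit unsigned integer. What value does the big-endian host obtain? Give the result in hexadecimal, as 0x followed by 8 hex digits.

0x333951BD

3176216883 in 32-bit hexadecimal is 0xBD513933.
Stored little-endian, the bytes at ascending addresses are 33 39 51 BD.
Read back as big-endian, the last byte is least significant, giving 0x333951BD.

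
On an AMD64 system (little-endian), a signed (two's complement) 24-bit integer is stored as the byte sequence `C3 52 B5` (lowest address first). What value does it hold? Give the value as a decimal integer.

Little-endian: lowest address holds the least-significant byte.
Reassemble most-significant byte first: B5 52 C3 → 0xB552C3.
Top bit is set, so as a signed 24-bit value this is 0xB552C3 − 2^24 = -4894013.

-4894013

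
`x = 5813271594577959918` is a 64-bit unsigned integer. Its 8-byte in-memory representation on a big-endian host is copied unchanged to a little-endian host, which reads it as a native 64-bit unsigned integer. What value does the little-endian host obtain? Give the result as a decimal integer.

17157500829903858768

5813271594577959918 in 64-bit hexadecimal is 0x50ACE3B719B01BEE.
Stored big-endian, the bytes at ascending addresses are 50 AC E3 B7 19 B0 1B EE.
Read back as little-endian, the first byte is least significant, giving 0xEE1BB019B7E3AC50.
0xEE1BB019B7E3AC50 = 17157500829903858768.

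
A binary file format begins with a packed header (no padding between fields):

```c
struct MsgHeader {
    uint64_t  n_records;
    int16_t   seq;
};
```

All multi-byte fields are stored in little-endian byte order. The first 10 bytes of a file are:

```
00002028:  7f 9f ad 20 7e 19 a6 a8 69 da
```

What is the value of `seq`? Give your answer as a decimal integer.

-9623

`seq` follows `n_records` (8 bytes), so it starts at byte offset 8 and occupies 2 bytes.
Bytes at offsets 8..9: 69 DA.
Little-endian: lowest address holds the least-significant byte.
Reassemble most-significant byte first: DA 69 → 0xDA69.
Top bit is set, so as a signed 16-bit value this is 0xDA69 − 2^16 = -9623.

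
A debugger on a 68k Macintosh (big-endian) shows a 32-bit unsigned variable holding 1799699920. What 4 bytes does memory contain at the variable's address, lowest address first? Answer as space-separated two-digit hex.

1799699920 in hexadecimal, padded to 32 bits, is 0x6B453DD0.
Split into bytes (most-significant first): 6B 45 3D D0.
In big-endian order the high byte comes first in memory.
So the memory order matches the most-significant-first order: 6B 45 3D D0.

6B 45 3D D0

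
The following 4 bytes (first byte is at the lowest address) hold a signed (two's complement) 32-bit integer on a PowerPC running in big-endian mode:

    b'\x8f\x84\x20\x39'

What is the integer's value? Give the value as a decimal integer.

-1887166407

In big-endian order the high byte comes first in memory.
The bytes are already most-significant first: 0x8F842039.
Top bit is set, so as a signed 32-bit value this is 0x8F842039 − 2^32 = -1887166407.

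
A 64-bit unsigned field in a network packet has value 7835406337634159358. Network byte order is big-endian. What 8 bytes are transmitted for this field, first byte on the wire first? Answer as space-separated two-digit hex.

6C BC F4 8C E1 87 4A FE

7835406337634159358 in hexadecimal, padded to 64 bits, is 0x6CBCF48CE1874AFE.
Split into bytes (most-significant first): 6C BC F4 8C E1 87 4A FE.
Big-endian stores the most-significant byte at the lowest address.
So the memory order matches the most-significant-first order: 6C BC F4 8C E1 87 4A FE.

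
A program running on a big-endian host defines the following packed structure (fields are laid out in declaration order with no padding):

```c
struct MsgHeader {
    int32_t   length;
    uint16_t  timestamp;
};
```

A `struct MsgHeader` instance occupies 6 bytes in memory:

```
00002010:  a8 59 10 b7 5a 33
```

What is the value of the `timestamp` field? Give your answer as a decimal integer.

23091

`timestamp` follows `length` (4 bytes), so it starts at byte offset 4 and occupies 2 bytes.
Bytes at offsets 4..5: 5A 33.
Big-endian: lowest address holds the most-significant byte.
The bytes are already most-significant first: 0x5A33.
0x5A33 = 23091.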